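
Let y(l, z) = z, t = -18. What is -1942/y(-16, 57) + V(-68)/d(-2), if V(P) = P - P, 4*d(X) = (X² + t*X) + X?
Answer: -1942/57 ≈ -34.070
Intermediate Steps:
d(X) = -17*X/4 + X²/4 (d(X) = ((X² - 18*X) + X)/4 = (X² - 17*X)/4 = -17*X/4 + X²/4)
V(P) = 0
-1942/y(-16, 57) + V(-68)/d(-2) = -1942/57 + 0/(((¼)*(-2)*(-17 - 2))) = -1942*1/57 + 0/(((¼)*(-2)*(-19))) = -1942/57 + 0/(19/2) = -1942/57 + 0*(2/19) = -1942/57 + 0 = -1942/57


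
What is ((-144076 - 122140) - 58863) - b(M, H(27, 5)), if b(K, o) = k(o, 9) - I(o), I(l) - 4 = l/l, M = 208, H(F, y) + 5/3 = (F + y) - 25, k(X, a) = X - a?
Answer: -975211/3 ≈ -3.2507e+5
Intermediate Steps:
H(F, y) = -80/3 + F + y (H(F, y) = -5/3 + ((F + y) - 25) = -5/3 + (-25 + F + y) = -80/3 + F + y)
I(l) = 5 (I(l) = 4 + l/l = 4 + 1 = 5)
b(K, o) = -14 + o (b(K, o) = (o - 1*9) - 1*5 = (o - 9) - 5 = (-9 + o) - 5 = -14 + o)
((-144076 - 122140) - 58863) - b(M, H(27, 5)) = ((-144076 - 122140) - 58863) - (-14 + (-80/3 + 27 + 5)) = (-266216 - 58863) - (-14 + 16/3) = -325079 - 1*(-26/3) = -325079 + 26/3 = -975211/3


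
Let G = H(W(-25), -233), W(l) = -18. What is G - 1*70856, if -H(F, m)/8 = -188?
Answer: -69352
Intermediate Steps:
H(F, m) = 1504 (H(F, m) = -8*(-188) = 1504)
G = 1504
G - 1*70856 = 1504 - 1*70856 = 1504 - 70856 = -69352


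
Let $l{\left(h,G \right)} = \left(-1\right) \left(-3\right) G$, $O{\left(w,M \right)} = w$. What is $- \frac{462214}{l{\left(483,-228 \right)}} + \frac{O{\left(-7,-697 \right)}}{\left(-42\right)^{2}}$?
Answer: $\frac{1078493}{1596} \approx 675.75$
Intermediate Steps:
$l{\left(h,G \right)} = 3 G$
$- \frac{462214}{l{\left(483,-228 \right)}} + \frac{O{\left(-7,-697 \right)}}{\left(-42\right)^{2}} = - \frac{462214}{3 \left(-228\right)} - \frac{7}{\left(-42\right)^{2}} = - \frac{462214}{-684} - \frac{7}{1764} = \left(-462214\right) \left(- \frac{1}{684}\right) - \frac{1}{252} = \frac{231107}{342} - \frac{1}{252} = \frac{1078493}{1596}$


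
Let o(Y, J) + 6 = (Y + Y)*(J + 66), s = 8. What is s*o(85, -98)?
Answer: -43568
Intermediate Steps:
o(Y, J) = -6 + 2*Y*(66 + J) (o(Y, J) = -6 + (Y + Y)*(J + 66) = -6 + (2*Y)*(66 + J) = -6 + 2*Y*(66 + J))
s*o(85, -98) = 8*(-6 + 132*85 + 2*(-98)*85) = 8*(-6 + 11220 - 16660) = 8*(-5446) = -43568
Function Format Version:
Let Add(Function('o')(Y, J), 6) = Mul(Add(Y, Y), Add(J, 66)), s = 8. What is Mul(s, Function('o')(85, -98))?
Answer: -43568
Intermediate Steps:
Function('o')(Y, J) = Add(-6, Mul(2, Y, Add(66, J))) (Function('o')(Y, J) = Add(-6, Mul(Add(Y, Y), Add(J, 66))) = Add(-6, Mul(Mul(2, Y), Add(66, J))) = Add(-6, Mul(2, Y, Add(66, J))))
Mul(s, Function('o')(85, -98)) = Mul(8, Add(-6, Mul(132, 85), Mul(2, -98, 85))) = Mul(8, Add(-6, 11220, -16660)) = Mul(8, -5446) = -43568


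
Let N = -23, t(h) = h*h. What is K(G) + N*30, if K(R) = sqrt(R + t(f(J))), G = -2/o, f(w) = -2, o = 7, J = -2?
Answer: -690 + sqrt(182)/7 ≈ -688.07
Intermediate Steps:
t(h) = h**2
G = -2/7 ≈ -0.28571
K(R) = sqrt(4 + R) (K(R) = sqrt(R + (-2)**2) = sqrt(R + 4) = sqrt(4 + R))
K(G) + N*30 = sqrt(4 - 2/7) - 23*30 = sqrt(26/7) - 690 = sqrt(182)/7 - 690 = -690 + sqrt(182)/7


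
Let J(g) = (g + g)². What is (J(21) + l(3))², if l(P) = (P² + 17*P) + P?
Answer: 3337929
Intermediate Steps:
J(g) = 4*g² (J(g) = (2*g)² = 4*g²)
l(P) = P² + 18*P
(J(21) + l(3))² = (4*21² + 3*(18 + 3))² = (4*441 + 3*21)² = (1764 + 63)² = 1827² = 3337929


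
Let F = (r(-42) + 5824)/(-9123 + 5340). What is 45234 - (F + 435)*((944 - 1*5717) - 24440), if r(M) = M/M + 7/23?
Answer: 1105702102835/87009 ≈ 1.2708e+7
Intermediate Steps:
r(M) = 30/23 (r(M) = 1 + 7*(1/23) = 1 + 7/23 = 30/23)
F = -133982/87009 (F = (30/23 + 5824)/(-9123 + 5340) = (133982/23)/(-3783) = (133982/23)*(-1/3783) = -133982/87009 ≈ -1.5399)
45234 - (F + 435)*((944 - 1*5717) - 24440) = 45234 - (-133982/87009 + 435)*((944 - 1*5717) - 24440) = 45234 - 37714933*((944 - 5717) - 24440)/87009 = 45234 - 37714933*(-4773 - 24440)/87009 = 45234 - 37714933*(-29213)/87009 = 45234 - 1*(-1101766337729/87009) = 45234 + 1101766337729/87009 = 1105702102835/87009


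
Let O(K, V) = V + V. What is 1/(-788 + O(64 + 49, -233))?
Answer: -1/1254 ≈ -0.00079745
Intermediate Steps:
O(K, V) = 2*V
1/(-788 + O(64 + 49, -233)) = 1/(-788 + 2*(-233)) = 1/(-788 - 466) = 1/(-1254) = -1/1254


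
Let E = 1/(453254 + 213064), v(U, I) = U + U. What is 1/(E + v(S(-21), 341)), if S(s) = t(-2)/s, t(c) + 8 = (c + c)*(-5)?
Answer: -4664226/5330537 ≈ -0.87500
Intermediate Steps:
t(c) = -8 - 10*c (t(c) = -8 + (c + c)*(-5) = -8 + (2*c)*(-5) = -8 - 10*c)
S(s) = 12/s (S(s) = (-8 - 10*(-2))/s = (-8 + 20)/s = 12/s)
v(U, I) = 2*U
E = 1/666318 ≈ 1.5008e-6
1/(E + v(S(-21), 341)) = 1/(1/666318 + 2*(12/(-21))) = 1/(1/666318 + 2*(12*(-1/21))) = 1/(1/666318 + 2*(-4/7)) = 1/(1/666318 - 8/7) = 1/(-5330537/4664226) = -4664226/5330537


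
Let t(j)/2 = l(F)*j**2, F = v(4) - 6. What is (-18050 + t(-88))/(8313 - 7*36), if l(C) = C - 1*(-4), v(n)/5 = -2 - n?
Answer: -171222/2687 ≈ -63.722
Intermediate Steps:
v(n) = -10 - 5*n (v(n) = 5*(-2 - n) = -10 - 5*n)
F = -36 (F = (-10 - 5*4) - 6 = (-10 - 20) - 6 = -30 - 6 = -36)
l(C) = 4 + C (l(C) = C + 4 = 4 + C)
t(j) = -64*j**2 (t(j) = 2*((4 - 36)*j**2) = 2*(-32*j**2) = -64*j**2)
(-18050 + t(-88))/(8313 - 7*36) = (-18050 - 64*(-88)**2)/(8313 - 7*36) = (-18050 - 64*7744)/(8313 - 252) = (-18050 - 495616)/8061 = -513666*1/8061 = -171222/2687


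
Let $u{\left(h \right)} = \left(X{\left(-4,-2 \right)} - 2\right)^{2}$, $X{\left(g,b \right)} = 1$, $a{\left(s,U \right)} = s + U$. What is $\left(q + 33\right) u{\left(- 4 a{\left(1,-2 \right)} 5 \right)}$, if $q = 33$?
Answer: $66$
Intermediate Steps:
$a{\left(s,U \right)} = U + s$
$u{\left(h \right)} = 1$ ($u{\left(h \right)} = \left(1 - 2\right)^{2} = \left(-1\right)^{2} = 1$)
$\left(q + 33\right) u{\left(- 4 a{\left(1,-2 \right)} 5 \right)} = \left(33 + 33\right) 1 = 66 \cdot 1 = 66$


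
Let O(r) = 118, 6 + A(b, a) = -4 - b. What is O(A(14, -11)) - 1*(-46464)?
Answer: 46582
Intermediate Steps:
A(b, a) = -10 - b (A(b, a) = -6 + (-4 - b) = -10 - b)
O(A(14, -11)) - 1*(-46464) = 118 - 1*(-46464) = 118 + 46464 = 46582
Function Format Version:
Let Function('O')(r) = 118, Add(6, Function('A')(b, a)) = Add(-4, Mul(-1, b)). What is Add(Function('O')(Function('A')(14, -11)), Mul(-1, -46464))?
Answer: 46582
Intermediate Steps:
Function('A')(b, a) = Add(-10, Mul(-1, b)) (Function('A')(b, a) = Add(-6, Add(-4, Mul(-1, b))) = Add(-10, Mul(-1, b)))
Add(Function('O')(Function('A')(14, -11)), Mul(-1, -46464)) = Add(118, Mul(-1, -46464)) = Add(118, 46464) = 46582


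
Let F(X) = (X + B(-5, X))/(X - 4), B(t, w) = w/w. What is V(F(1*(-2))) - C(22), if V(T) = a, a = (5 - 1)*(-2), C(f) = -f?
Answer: 14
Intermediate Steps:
B(t, w) = 1
a = -8 (a = 4*(-2) = -8)
F(X) = (1 + X)/(-4 + X) (F(X) = (X + 1)/(X - 4) = (1 + X)/(-4 + X))
V(T) = -8
V(F(1*(-2))) - C(22) = -8 - (-1)*22 = -8 - 1*(-22) = -8 + 22 = 14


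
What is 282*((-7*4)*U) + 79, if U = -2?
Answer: 15871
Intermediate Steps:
282*((-7*4)*U) + 79 = 282*(-7*4*(-2)) + 79 = 282*(-28*(-2)) + 79 = 282*56 + 79 = 15792 + 79 = 15871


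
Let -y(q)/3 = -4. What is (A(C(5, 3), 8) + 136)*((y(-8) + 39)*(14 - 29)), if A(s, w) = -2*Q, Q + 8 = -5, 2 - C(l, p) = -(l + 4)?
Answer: -123930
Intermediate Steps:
C(l, p) = 6 + l (C(l, p) = 2 - (-1)*(l + 4) = 2 - (-1)*(4 + l) = 2 - (-4 - l) = 2 + (4 + l) = 6 + l)
y(q) = 12 (y(q) = -3*(-4) = 12)
Q = -13 (Q = -8 - 5 = -13)
A(s, w) = 26 (A(s, w) = -2*(-13) = 26)
(A(C(5, 3), 8) + 136)*((y(-8) + 39)*(14 - 29)) = (26 + 136)*((12 + 39)*(14 - 29)) = 162*(51*(-15)) = 162*(-765) = -123930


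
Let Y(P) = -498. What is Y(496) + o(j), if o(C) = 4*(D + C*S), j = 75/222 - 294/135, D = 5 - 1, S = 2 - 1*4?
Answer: -778022/1665 ≈ -467.28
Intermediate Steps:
S = -2 (S = 2 - 4 = -2)
D = 4
j = -6127/3330 (j = 75*(1/222) - 294*1/135 = 25/74 - 98/45 = -6127/3330 ≈ -1.8399)
o(C) = 16 - 8*C (o(C) = 4*(4 + C*(-2)) = 4*(4 - 2*C) = 16 - 8*C)
Y(496) + o(j) = -498 + (16 - 8*(-6127/3330)) = -498 + (16 + 24508/1665) = -498 + 51148/1665 = -778022/1665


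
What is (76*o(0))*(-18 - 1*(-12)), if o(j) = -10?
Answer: 4560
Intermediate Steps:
(76*o(0))*(-18 - 1*(-12)) = (76*(-10))*(-18 - 1*(-12)) = -760*(-18 + 12) = -760*(-6) = 4560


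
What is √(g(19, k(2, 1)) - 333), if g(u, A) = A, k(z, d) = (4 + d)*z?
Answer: I*√323 ≈ 17.972*I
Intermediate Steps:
k(z, d) = z*(4 + d)
√(g(19, k(2, 1)) - 333) = √(2*(4 + 1) - 333) = √(2*5 - 333) = √(10 - 333) = √(-323) = I*√323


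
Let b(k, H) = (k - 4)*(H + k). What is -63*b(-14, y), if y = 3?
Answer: -12474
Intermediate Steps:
b(k, H) = (-4 + k)*(H + k)
-63*b(-14, y) = -63*((-14)**2 - 4*3 - 4*(-14) + 3*(-14)) = -63*(196 - 12 + 56 - 42) = -63*198 = -12474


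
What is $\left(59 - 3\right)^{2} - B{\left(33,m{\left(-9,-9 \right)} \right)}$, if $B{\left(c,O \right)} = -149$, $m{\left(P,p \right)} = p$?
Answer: $3285$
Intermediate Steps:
$\left(59 - 3\right)^{2} - B{\left(33,m{\left(-9,-9 \right)} \right)} = \left(59 - 3\right)^{2} - -149 = 56^{2} + 149 = 3136 + 149 = 3285$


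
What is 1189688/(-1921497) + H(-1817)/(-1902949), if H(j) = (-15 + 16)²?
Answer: -2263917511409/3656510794653 ≈ -0.61915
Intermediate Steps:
H(j) = 1 (H(j) = 1² = 1)
1189688/(-1921497) + H(-1817)/(-1902949) = 1189688/(-1921497) + 1/(-1902949) = 1189688*(-1/1921497) + 1*(-1/1902949) = -1189688/1921497 - 1/1902949 = -2263917511409/3656510794653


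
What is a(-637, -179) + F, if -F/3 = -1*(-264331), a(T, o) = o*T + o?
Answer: -679149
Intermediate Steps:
a(T, o) = o + T*o (a(T, o) = T*o + o = o + T*o)
F = -792993 (F = -(-3)*(-264331) = -3*264331 = -792993)
a(-637, -179) + F = -179*(1 - 637) - 792993 = -179*(-636) - 792993 = 113844 - 792993 = -679149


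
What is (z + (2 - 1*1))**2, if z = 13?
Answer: 196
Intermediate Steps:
(z + (2 - 1*1))**2 = (13 + (2 - 1*1))**2 = (13 + (2 - 1))**2 = (13 + 1)**2 = 14**2 = 196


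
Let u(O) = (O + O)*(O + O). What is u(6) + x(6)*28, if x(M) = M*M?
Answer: 1152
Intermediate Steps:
x(M) = M**2
u(O) = 4*O**2 (u(O) = (2*O)*(2*O) = 4*O**2)
u(6) + x(6)*28 = 4*6**2 + 6**2*28 = 4*36 + 36*28 = 144 + 1008 = 1152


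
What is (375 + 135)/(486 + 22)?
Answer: 255/254 ≈ 1.0039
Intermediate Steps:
(375 + 135)/(486 + 22) = 510/508 = 510*(1/508) = 255/254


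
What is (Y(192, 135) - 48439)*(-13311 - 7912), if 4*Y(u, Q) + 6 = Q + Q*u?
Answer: 3559245661/4 ≈ 8.8981e+8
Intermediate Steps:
Y(u, Q) = -3/2 + Q/4 + Q*u/4 (Y(u, Q) = -3/2 + (Q + Q*u)/4 = -3/2 + (Q/4 + Q*u/4) = -3/2 + Q/4 + Q*u/4)
(Y(192, 135) - 48439)*(-13311 - 7912) = ((-3/2 + (1/4)*135 + (1/4)*135*192) - 48439)*(-13311 - 7912) = ((-3/2 + 135/4 + 6480) - 48439)*(-21223) = (26049/4 - 48439)*(-21223) = -167707/4*(-21223) = 3559245661/4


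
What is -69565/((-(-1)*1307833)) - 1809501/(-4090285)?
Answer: 2081984445308/5349409702405 ≈ 0.38920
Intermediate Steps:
-69565/((-(-1)*1307833)) - 1809501/(-4090285) = -69565/((-1*(-1307833))) - 1809501*(-1/4090285) = -69565/1307833 + 1809501/4090285 = 2081984445308/5349409702405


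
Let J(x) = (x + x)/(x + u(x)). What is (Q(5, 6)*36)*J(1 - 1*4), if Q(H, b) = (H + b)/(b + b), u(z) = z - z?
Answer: 66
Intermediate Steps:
u(z) = 0
Q(H, b) = (H + b)/(2*b) (Q(H, b) = (H + b)/((2*b)) = (H + b)*(1/(2*b)) = (H + b)/(2*b))
J(x) = 2 (J(x) = (x + x)/(x + 0) = (2*x)/x = 2)
(Q(5, 6)*36)*J(1 - 1*4) = (((1/2)*(5 + 6)/6)*36)*2 = (((1/2)*(1/6)*11)*36)*2 = ((11/12)*36)*2 = 33*2 = 66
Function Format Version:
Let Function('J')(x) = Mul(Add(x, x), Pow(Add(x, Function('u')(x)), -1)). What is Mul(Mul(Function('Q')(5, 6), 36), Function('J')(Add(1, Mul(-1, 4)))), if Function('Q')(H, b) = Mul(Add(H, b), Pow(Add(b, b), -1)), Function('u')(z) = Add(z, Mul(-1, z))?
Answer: 66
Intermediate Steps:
Function('u')(z) = 0
Function('Q')(H, b) = Mul(Rational(1, 2), Pow(b, -1), Add(H, b)) (Function('Q')(H, b) = Mul(Add(H, b), Pow(Mul(2, b), -1)) = Mul(Add(H, b), Mul(Rational(1, 2), Pow(b, -1))) = Mul(Rational(1, 2), Pow(b, -1), Add(H, b)))
Function('J')(x) = 2 (Function('J')(x) = Mul(Add(x, x), Pow(Add(x, 0), -1)) = Mul(Mul(2, x), Pow(x, -1)) = 2)
Mul(Mul(Function('Q')(5, 6), 36), Function('J')(Add(1, Mul(-1, 4)))) = Mul(Mul(Mul(Rational(1, 2), Pow(6, -1), Add(5, 6)), 36), 2) = Mul(Mul(Mul(Rational(1, 2), Rational(1, 6), 11), 36), 2) = Mul(Mul(Rational(11, 12), 36), 2) = Mul(33, 2) = 66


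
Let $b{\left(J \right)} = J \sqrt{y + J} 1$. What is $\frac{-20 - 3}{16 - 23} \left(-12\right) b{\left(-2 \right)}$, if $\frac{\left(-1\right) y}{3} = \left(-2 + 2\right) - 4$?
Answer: $\frac{552 \sqrt{10}}{7} \approx 249.37$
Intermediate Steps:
$y = 12$ ($y = - 3 \left(\left(-2 + 2\right) - 4\right) = - 3 \left(0 - 4\right) = \left(-3\right) \left(-4\right) = 12$)
$b{\left(J \right)} = J \sqrt{12 + J}$ ($b{\left(J \right)} = J \sqrt{12 + J} 1 = J \sqrt{12 + J}$)
$\frac{-20 - 3}{16 - 23} \left(-12\right) b{\left(-2 \right)} = \frac{-20 - 3}{16 - 23} \left(-12\right) \left(- 2 \sqrt{12 - 2}\right) = - \frac{23}{-7} \left(-12\right) \left(- 2 \sqrt{10}\right) = \left(-23\right) \left(- \frac{1}{7}\right) \left(-12\right) \left(- 2 \sqrt{10}\right) = \frac{23}{7} \left(-12\right) \left(- 2 \sqrt{10}\right) = - \frac{276 \left(- 2 \sqrt{10}\right)}{7} = \frac{552 \sqrt{10}}{7}$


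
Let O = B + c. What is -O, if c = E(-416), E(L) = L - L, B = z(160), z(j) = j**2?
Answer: -25600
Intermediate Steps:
B = 25600 (B = 160**2 = 25600)
E(L) = 0
c = 0
O = 25600 (O = 25600 + 0 = 25600)
-O = -1*25600 = -25600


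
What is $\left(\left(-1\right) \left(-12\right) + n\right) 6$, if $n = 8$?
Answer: $120$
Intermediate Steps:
$\left(\left(-1\right) \left(-12\right) + n\right) 6 = \left(\left(-1\right) \left(-12\right) + 8\right) 6 = \left(12 + 8\right) 6 = 20 \cdot 6 = 120$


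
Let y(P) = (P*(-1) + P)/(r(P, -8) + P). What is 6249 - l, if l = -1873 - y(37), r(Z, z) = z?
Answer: 8122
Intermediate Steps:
y(P) = 0 (y(P) = (P*(-1) + P)/(-8 + P) = (-P + P)/(-8 + P) = 0/(-8 + P) = 0)
l = -1873 (l = -1873 - 1*0 = -1873 + 0 = -1873)
6249 - l = 6249 - 1*(-1873) = 6249 + 1873 = 8122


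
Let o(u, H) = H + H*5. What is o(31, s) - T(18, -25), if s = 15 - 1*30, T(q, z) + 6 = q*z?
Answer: 366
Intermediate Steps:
T(q, z) = -6 + q*z
s = -15 (s = 15 - 30 = -15)
o(u, H) = 6*H (o(u, H) = H + 5*H = 6*H)
o(31, s) - T(18, -25) = 6*(-15) - (-6 + 18*(-25)) = -90 - (-6 - 450) = -90 - 1*(-456) = -90 + 456 = 366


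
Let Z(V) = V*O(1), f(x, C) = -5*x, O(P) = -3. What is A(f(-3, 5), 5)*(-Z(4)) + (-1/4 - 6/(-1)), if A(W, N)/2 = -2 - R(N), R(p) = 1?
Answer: -265/4 ≈ -66.250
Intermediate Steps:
A(W, N) = -6 (A(W, N) = 2*(-2 - 1*1) = 2*(-2 - 1) = 2*(-3) = -6)
Z(V) = -3*V (Z(V) = V*(-3) = -3*V)
A(f(-3, 5), 5)*(-Z(4)) + (-1/4 - 6/(-1)) = -(-6)*(-3*4) + (-1/4 - 6/(-1)) = -(-6)*(-12) + (-1*¼ - 6*(-1)) = -6*12 + (-¼ + 6) = -72 + 23/4 = -265/4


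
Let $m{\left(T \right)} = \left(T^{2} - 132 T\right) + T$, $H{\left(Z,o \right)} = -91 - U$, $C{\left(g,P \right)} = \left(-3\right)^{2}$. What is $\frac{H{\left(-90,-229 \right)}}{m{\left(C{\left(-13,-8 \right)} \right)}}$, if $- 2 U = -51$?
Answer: $\frac{233}{2196} \approx 0.1061$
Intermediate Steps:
$U = \frac{51}{2}$ ($U = \left(- \frac{1}{2}\right) \left(-51\right) = \frac{51}{2} \approx 25.5$)
$C{\left(g,P \right)} = 9$
$H{\left(Z,o \right)} = - \frac{233}{2}$ ($H{\left(Z,o \right)} = -91 - \frac{51}{2} = - \frac{233}{2}$)
$m{\left(T \right)} = T^{2} - 131 T$
$\frac{H{\left(-90,-229 \right)}}{m{\left(C{\left(-13,-8 \right)} \right)}} = - \frac{233}{2 \cdot 9 \left(-131 + 9\right)} = - \frac{233}{2 \cdot 9 \left(-122\right)} = - \frac{233}{2 \left(-1098\right)} = \left(- \frac{233}{2}\right) \left(- \frac{1}{1098}\right) = \frac{233}{2196}$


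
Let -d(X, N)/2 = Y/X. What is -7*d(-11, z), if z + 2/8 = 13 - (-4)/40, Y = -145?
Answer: 2030/11 ≈ 184.55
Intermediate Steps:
z = 257/20 (z = -¼ + (13 - (-4)/40) = -¼ + (13 - 1*(-⅒)) = -¼ + (13 + ⅒) = -¼ + 131/10 = 257/20 ≈ 12.850)
d(X, N) = 290/X (d(X, N) = -(-290)/X = 290/X)
-7*d(-11, z) = -2030/(-11) = -2030*(-1)/11 = -7*(-290/11) = 2030/11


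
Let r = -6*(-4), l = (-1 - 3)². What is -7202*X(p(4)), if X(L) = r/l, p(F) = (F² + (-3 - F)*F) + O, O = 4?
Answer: -10803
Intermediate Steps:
l = 16 (l = (-4)² = 16)
r = 24
p(F) = 4 + F² + F*(-3 - F) (p(F) = (F² + (-3 - F)*F) + 4 = (F² + F*(-3 - F)) + 4 = 4 + F² + F*(-3 - F))
X(L) = 3/2 (X(L) = 24/16 = 24*(1/16) = 3/2)
-7202*X(p(4)) = -7202*3/2 = -10803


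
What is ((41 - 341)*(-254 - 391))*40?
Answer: 7740000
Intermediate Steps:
((41 - 341)*(-254 - 391))*40 = -300*(-645)*40 = 193500*40 = 7740000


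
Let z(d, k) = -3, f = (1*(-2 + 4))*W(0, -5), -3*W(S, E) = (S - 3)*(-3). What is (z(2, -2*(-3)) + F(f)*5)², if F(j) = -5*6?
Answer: 23409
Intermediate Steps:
W(S, E) = -3 + S (W(S, E) = -(S - 3)*(-3)/3 = -(-3 + S)*(-3)/3 = -(9 - 3*S)/3 = -3 + S)
f = -6 (f = (1*(-2 + 4))*(-3 + 0) = (1*2)*(-3) = 2*(-3) = -6)
F(j) = -30
(z(2, -2*(-3)) + F(f)*5)² = (-3 - 30*5)² = (-3 - 150)² = (-153)² = 23409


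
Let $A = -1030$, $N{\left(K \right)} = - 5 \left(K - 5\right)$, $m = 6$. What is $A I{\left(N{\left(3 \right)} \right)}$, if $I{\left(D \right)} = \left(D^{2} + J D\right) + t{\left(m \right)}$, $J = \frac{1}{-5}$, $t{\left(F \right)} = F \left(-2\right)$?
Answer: $-88580$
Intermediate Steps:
$N{\left(K \right)} = 25 - 5 K$ ($N{\left(K \right)} = - 5 \left(-5 + K\right) = 25 - 5 K$)
$t{\left(F \right)} = - 2 F$
$J = - \frac{1}{5} \approx -0.2$
$I{\left(D \right)} = -12 + D^{2} - \frac{D}{5}$ ($I{\left(D \right)} = \left(D^{2} - \frac{D}{5}\right) - 12 = -12 + D^{2} - \frac{D}{5}$)
$A I{\left(N{\left(3 \right)} \right)} = - 1030 \left(-12 + \left(25 - 15\right)^{2} - \frac{25 - 15}{5}\right) = - 1030 \left(-12 + 10^{2} - 2\right) = - 1030 \left(-12 + 100 - 2\right) = \left(-1030\right) 86 = -88580$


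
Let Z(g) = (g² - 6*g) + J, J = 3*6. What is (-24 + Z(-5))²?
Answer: 2401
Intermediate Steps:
J = 18
Z(g) = 18 + g² - 6*g (Z(g) = (g² - 6*g) + 18 = 18 + g² - 6*g)
(-24 + Z(-5))² = (-24 + (18 + (-5)² - 6*(-5)))² = (-24 + (18 + 25 + 30))² = (-24 + 73)² = 49² = 2401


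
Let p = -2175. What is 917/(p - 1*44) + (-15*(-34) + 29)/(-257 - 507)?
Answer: -270947/242188 ≈ -1.1187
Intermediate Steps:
917/(p - 1*44) + (-15*(-34) + 29)/(-257 - 507) = 917/(-2175 - 1*44) + (-15*(-34) + 29)/(-257 - 507) = 917/(-2175 - 44) + (510 + 29)/(-764) = 917/(-2219) + 539*(-1/764) = 917*(-1/2219) - 539/764 = -131/317 - 539/764 = -270947/242188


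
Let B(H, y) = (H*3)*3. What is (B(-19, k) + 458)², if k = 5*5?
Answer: 82369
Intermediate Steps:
k = 25
B(H, y) = 9*H (B(H, y) = (3*H)*3 = 9*H)
(B(-19, k) + 458)² = (9*(-19) + 458)² = (-171 + 458)² = 287² = 82369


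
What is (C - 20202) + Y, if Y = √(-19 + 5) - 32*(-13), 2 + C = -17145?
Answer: -36933 + I*√14 ≈ -36933.0 + 3.7417*I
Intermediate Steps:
C = -17147 (C = -2 - 17145 = -17147)
Y = 416 + I*√14 (Y = √(-14) + 416 = I*√14 + 416 = 416 + I*√14 ≈ 416.0 + 3.7417*I)
(C - 20202) + Y = (-17147 - 20202) + (416 + I*√14) = -37349 + (416 + I*√14) = -36933 + I*√14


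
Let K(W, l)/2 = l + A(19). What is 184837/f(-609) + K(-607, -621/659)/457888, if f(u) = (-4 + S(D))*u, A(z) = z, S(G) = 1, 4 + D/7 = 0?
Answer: 6971784255913/68911743348 ≈ 101.17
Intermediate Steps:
D = -28 (D = -28 + 7*0 = -28 + 0 = -28)
K(W, l) = 38 + 2*l (K(W, l) = 2*(l + 19) = 2*(19 + l) = 38 + 2*l)
f(u) = -3*u (f(u) = (-4 + 1)*u = -3*u)
184837/f(-609) + K(-607, -621/659)/457888 = 184837/((-3*(-609))) + (38 + 2*(-621/659))/457888 = 184837/1827 + (38 + 2*(-621*1/659))*(1/457888) = 184837*(1/1827) + (38 + 2*(-621/659))*(1/457888) = 184837/1827 + (38 - 1242/659)*(1/457888) = 184837/1827 + (23800/659)*(1/457888) = 184837/1827 + 2975/37718524 = 6971784255913/68911743348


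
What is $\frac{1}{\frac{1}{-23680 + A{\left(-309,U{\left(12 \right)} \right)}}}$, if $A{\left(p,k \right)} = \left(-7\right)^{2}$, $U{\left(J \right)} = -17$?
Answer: $-23631$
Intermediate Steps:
$A{\left(p,k \right)} = 49$
$\frac{1}{\frac{1}{-23680 + A{\left(-309,U{\left(12 \right)} \right)}}} = \frac{1}{\frac{1}{-23680 + 49}} = \frac{1}{\frac{1}{-23631}} = \frac{1}{- \frac{1}{23631}} = -23631$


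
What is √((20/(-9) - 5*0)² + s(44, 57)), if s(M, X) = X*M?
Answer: 2*√50887/9 ≈ 50.129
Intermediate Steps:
s(M, X) = M*X
√((20/(-9) - 5*0)² + s(44, 57)) = √((20/(-9) - 5*0)² + 44*57) = √((20*(-⅑) + 0)² + 2508) = √((-20/9 + 0)² + 2508) = √((-20/9)² + 2508) = √(400/81 + 2508) = √(203548/81) = 2*√50887/9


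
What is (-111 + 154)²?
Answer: 1849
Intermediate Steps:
(-111 + 154)² = 43² = 1849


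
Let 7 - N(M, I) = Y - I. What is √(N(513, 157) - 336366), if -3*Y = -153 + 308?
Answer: I*√3025353/3 ≈ 579.79*I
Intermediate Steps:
Y = -155/3 (Y = -(-153 + 308)/3 = -⅓*155 = -155/3 ≈ -51.667)
N(M, I) = 176/3 + I (N(M, I) = 7 - (-155/3 - I) = 7 + (155/3 + I) = 176/3 + I)
√(N(513, 157) - 336366) = √((176/3 + 157) - 336366) = √(647/3 - 336366) = √(-1008451/3) = I*√3025353/3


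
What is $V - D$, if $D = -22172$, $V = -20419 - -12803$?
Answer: $14556$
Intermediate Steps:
$V = -7616$ ($V = -20419 + 12803 = -7616$)
$V - D = -7616 - -22172 = -7616 + 22172 = 14556$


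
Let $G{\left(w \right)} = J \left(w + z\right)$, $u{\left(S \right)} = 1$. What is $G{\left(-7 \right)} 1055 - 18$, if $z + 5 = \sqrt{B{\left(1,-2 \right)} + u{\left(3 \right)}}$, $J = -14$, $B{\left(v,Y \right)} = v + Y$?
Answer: $177222$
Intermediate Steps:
$B{\left(v,Y \right)} = Y + v$
$z = -5$ ($z = -5 + \sqrt{\left(-2 + 1\right) + 1} = -5 + \sqrt{-1 + 1} = -5 + \sqrt{0} = -5 + 0 = -5$)
$G{\left(w \right)} = 70 - 14 w$ ($G{\left(w \right)} = - 14 \left(w - 5\right) = - 14 \left(-5 + w\right) = 70 - 14 w$)
$G{\left(-7 \right)} 1055 - 18 = \left(70 - -98\right) 1055 - 18 = \left(70 + 98\right) 1055 - 18 = 168 \cdot 1055 - 18 = 177240 - 18 = 177222$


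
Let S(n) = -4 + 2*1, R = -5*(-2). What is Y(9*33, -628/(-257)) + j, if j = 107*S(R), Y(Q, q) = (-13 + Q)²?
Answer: 80442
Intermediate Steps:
R = 10
S(n) = -2 (S(n) = -4 + 2 = -2)
j = -214 (j = 107*(-2) = -214)
Y(9*33, -628/(-257)) + j = (-13 + 9*33)² - 214 = (-13 + 297)² - 214 = 284² - 214 = 80656 - 214 = 80442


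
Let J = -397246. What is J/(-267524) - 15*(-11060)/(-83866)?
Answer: -2766699641/5609041946 ≈ -0.49326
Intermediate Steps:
J/(-267524) - 15*(-11060)/(-83866) = -397246/(-267524) - 15*(-11060)/(-83866) = -397246*(-1/267524) + 165900*(-1/83866) = 198623/133762 - 82950/41933 = -2766699641/5609041946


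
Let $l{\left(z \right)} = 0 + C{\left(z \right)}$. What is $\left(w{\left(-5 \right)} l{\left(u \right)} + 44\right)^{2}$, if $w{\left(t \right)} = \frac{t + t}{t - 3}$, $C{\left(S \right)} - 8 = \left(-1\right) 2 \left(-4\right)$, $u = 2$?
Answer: $4096$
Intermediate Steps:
$C{\left(S \right)} = 16$ ($C{\left(S \right)} = 8 + \left(-1\right) 2 \left(-4\right) = 8 - -8 = 8 + 8 = 16$)
$w{\left(t \right)} = \frac{2 t}{-3 + t}$
$l{\left(z \right)} = 16$ ($l{\left(z \right)} = 0 + 16 = 16$)
$\left(w{\left(-5 \right)} l{\left(u \right)} + 44\right)^{2} = \left(2 \left(-5\right) \frac{1}{-3 - 5} \cdot 16 + 44\right)^{2} = \left(2 \left(-5\right) \frac{1}{-8} \cdot 16 + 44\right)^{2} = \left(2 \left(-5\right) \left(- \frac{1}{8}\right) 16 + 44\right)^{2} = \left(\frac{5}{4} \cdot 16 + 44\right)^{2} = \left(20 + 44\right)^{2} = 64^{2} = 4096$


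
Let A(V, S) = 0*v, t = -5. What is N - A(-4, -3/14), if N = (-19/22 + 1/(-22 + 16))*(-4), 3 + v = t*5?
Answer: 136/33 ≈ 4.1212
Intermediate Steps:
v = -28 (v = -3 - 5*5 = -3 - 25 = -28)
A(V, S) = 0 (A(V, S) = 0*(-28) = 0)
N = 136/33 (N = (-19*1/22 + 1/(-6))*(-4) = (-19/22 - ⅙)*(-4) = -34/33*(-4) = 136/33 ≈ 4.1212)
N - A(-4, -3/14) = 136/33 - 1*0 = 136/33 + 0 = 136/33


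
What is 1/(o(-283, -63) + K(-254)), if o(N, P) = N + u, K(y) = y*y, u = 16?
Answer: 1/64249 ≈ 1.5564e-5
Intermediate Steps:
K(y) = y²
o(N, P) = 16 + N (o(N, P) = N + 16 = 16 + N)
1/(o(-283, -63) + K(-254)) = 1/((16 - 283) + (-254)²) = 1/(-267 + 64516) = 1/64249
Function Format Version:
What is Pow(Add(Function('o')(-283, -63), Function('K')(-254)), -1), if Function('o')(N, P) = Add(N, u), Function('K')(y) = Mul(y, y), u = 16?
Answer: Rational(1, 64249) ≈ 1.5564e-5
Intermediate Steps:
Function('K')(y) = Pow(y, 2)
Function('o')(N, P) = Add(16, N) (Function('o')(N, P) = Add(N, 16) = Add(16, N))
Pow(Add(Function('o')(-283, -63), Function('K')(-254)), -1) = Pow(Add(Add(16, -283), Pow(-254, 2)), -1) = Pow(Add(-267, 64516), -1) = Pow(64249, -1) = Rational(1, 64249)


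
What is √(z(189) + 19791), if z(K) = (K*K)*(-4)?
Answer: 3*I*√13677 ≈ 350.85*I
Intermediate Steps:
z(K) = -4*K² (z(K) = K²*(-4) = -4*K²)
√(z(189) + 19791) = √(-4*189² + 19791) = √(-4*35721 + 19791) = √(-142884 + 19791) = √(-123093) = 3*I*√13677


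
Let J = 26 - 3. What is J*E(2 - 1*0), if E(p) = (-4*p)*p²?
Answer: -736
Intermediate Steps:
E(p) = -4*p³
J = 23
J*E(2 - 1*0) = 23*(-4*(2 - 1*0)³) = 23*(-4*(2 + 0)³) = 23*(-4*2³) = 23*(-4*8) = 23*(-32) = -736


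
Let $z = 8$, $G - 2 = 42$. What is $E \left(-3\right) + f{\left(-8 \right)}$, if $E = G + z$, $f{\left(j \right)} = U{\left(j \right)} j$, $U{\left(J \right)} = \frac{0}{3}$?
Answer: $-156$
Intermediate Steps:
$G = 44$ ($G = 2 + 42 = 44$)
$U{\left(J \right)} = 0$ ($U{\left(J \right)} = 0 \cdot \frac{1}{3} = 0$)
$f{\left(j \right)} = 0$ ($f{\left(j \right)} = 0 j = 0$)
$E = 52$ ($E = 44 + 8 = 52$)
$E \left(-3\right) + f{\left(-8 \right)} = 52 \left(-3\right) + 0 = -156 + 0 = -156$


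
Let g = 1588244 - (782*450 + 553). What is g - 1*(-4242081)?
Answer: 5477872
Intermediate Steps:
g = 1235791 (g = 1588244 - (351900 + 553) = 1588244 - 1*352453 = 1588244 - 352453 = 1235791)
g - 1*(-4242081) = 1235791 - 1*(-4242081) = 1235791 + 4242081 = 5477872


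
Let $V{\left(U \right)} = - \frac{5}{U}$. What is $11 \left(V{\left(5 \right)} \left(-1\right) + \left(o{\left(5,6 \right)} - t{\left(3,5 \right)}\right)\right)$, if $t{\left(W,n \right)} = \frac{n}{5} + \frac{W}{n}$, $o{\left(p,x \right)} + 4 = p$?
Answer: $\frac{22}{5} \approx 4.4$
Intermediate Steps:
$o{\left(p,x \right)} = -4 + p$
$t{\left(W,n \right)} = \frac{n}{5} + \frac{W}{n}$ ($t{\left(W,n \right)} = n \frac{1}{5} + \frac{W}{n} = \frac{n}{5} + \frac{W}{n}$)
$11 \left(V{\left(5 \right)} \left(-1\right) + \left(o{\left(5,6 \right)} - t{\left(3,5 \right)}\right)\right) = 11 \left(- \frac{5}{5} \left(-1\right) - \left(-1 + 1 + \frac{3}{5}\right)\right) = 11 \left(\left(-5\right) \frac{1}{5} \left(-1\right) + \left(1 - \left(1 + 3 \cdot \frac{1}{5}\right)\right)\right) = 11 \left(\left(-1\right) \left(-1\right) + \left(1 - \left(1 + \frac{3}{5}\right)\right)\right) = 11 \left(1 + \left(1 - \frac{8}{5}\right)\right) = 11 \left(1 - \frac{3}{5}\right) = 11 \cdot \frac{2}{5} = \frac{22}{5}$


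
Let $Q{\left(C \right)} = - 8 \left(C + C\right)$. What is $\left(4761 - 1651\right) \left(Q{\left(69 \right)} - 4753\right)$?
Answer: $-18215270$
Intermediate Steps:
$Q{\left(C \right)} = - 16 C$ ($Q{\left(C \right)} = - 8 \cdot 2 C = - 16 C$)
$\left(4761 - 1651\right) \left(Q{\left(69 \right)} - 4753\right) = \left(4761 - 1651\right) \left(\left(-16\right) 69 - 4753\right) = 3110 \left(-1104 - 4753\right) = 3110 \left(-5857\right) = -18215270$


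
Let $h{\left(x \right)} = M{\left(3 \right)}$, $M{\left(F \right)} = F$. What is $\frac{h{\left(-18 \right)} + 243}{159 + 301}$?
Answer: $\frac{123}{230} \approx 0.53478$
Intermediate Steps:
$h{\left(x \right)} = 3$
$\frac{h{\left(-18 \right)} + 243}{159 + 301} = \frac{3 + 243}{159 + 301} = \frac{246}{460} = 246 \cdot \frac{1}{460} = \frac{123}{230}$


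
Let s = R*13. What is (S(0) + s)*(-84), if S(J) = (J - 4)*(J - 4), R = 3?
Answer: -4620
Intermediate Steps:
S(J) = (-4 + J)**2 (S(J) = (-4 + J)*(-4 + J) = (-4 + J)**2)
s = 39 (s = 3*13 = 39)
(S(0) + s)*(-84) = ((-4 + 0)**2 + 39)*(-84) = ((-4)**2 + 39)*(-84) = (16 + 39)*(-84) = 55*(-84) = -4620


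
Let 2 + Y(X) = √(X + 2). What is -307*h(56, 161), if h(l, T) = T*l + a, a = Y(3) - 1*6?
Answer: -2765456 - 307*√5 ≈ -2.7661e+6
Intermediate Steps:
Y(X) = -2 + √(2 + X) (Y(X) = -2 + √(X + 2) = -2 + √(2 + X))
a = -8 + √5 (a = (-2 + √(2 + 3)) - 1*6 = (-2 + √5) - 6 = -8 + √5 ≈ -5.7639)
h(l, T) = -8 + √5 + T*l (h(l, T) = T*l + (-8 + √5) = -8 + √5 + T*l)
-307*h(56, 161) = -307*(-8 + √5 + 161*56) = -307*(-8 + √5 + 9016) = -307*(9008 + √5) = -2765456 - 307*√5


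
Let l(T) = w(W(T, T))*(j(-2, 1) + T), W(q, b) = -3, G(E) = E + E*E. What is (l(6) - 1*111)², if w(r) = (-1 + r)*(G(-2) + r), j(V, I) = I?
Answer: 6889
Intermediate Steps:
G(E) = E + E²
w(r) = (-1 + r)*(2 + r) (w(r) = (-1 + r)*(-2*(1 - 2) + r) = (-1 + r)*(-2*(-1) + r) = (-1 + r)*(2 + r))
l(T) = 4 + 4*T (l(T) = (-2 - 3 + (-3)²)*(1 + T) = (-2 - 3 + 9)*(1 + T) = 4*(1 + T) = 4 + 4*T)
(l(6) - 1*111)² = ((4 + 4*6) - 1*111)² = ((4 + 24) - 111)² = (28 - 111)² = (-83)² = 6889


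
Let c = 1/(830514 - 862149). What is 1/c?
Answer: -31635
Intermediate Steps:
c = -1/31635 (c = 1/(-31635) = -1/31635 ≈ -3.1611e-5)
1/c = 1/(-1/31635) = -31635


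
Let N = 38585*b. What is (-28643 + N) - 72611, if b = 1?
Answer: -62669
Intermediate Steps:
N = 38585 (N = 38585*1 = 38585)
(-28643 + N) - 72611 = (-28643 + 38585) - 72611 = 9942 - 72611 = -62669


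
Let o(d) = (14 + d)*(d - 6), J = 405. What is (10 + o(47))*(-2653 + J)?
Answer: -5644728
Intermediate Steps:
o(d) = (-6 + d)*(14 + d) (o(d) = (14 + d)*(-6 + d) = (-6 + d)*(14 + d))
(10 + o(47))*(-2653 + J) = (10 + (-84 + 47**2 + 8*47))*(-2653 + 405) = (10 + (-84 + 2209 + 376))*(-2248) = (10 + 2501)*(-2248) = 2511*(-2248) = -5644728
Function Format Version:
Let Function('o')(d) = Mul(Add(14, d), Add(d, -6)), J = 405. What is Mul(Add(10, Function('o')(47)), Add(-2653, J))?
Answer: -5644728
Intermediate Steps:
Function('o')(d) = Mul(Add(-6, d), Add(14, d)) (Function('o')(d) = Mul(Add(14, d), Add(-6, d)) = Mul(Add(-6, d), Add(14, d)))
Mul(Add(10, Function('o')(47)), Add(-2653, J)) = Mul(Add(10, Add(-84, Pow(47, 2), Mul(8, 47))), Add(-2653, 405)) = Mul(Add(10, Add(-84, 2209, 376)), -2248) = Mul(Add(10, 2501), -2248) = Mul(2511, -2248) = -5644728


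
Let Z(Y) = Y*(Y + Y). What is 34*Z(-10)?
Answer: 6800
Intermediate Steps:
Z(Y) = 2*Y² (Z(Y) = Y*(2*Y) = 2*Y²)
34*Z(-10) = 34*(2*(-10)²) = 34*(2*100) = 34*200 = 6800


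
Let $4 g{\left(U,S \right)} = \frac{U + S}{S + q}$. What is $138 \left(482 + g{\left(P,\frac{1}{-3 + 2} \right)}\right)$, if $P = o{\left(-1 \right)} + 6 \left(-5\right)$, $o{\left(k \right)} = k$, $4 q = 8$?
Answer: $65412$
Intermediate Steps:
$q = 2$ ($q = \frac{1}{4} \cdot 8 = 2$)
$P = -31$ ($P = -1 + 6 \left(-5\right) = -1 - 30 = -31$)
$g{\left(U,S \right)} = \frac{S + U}{4 \left(2 + S\right)}$ ($g{\left(U,S \right)} = \frac{\left(U + S\right) \frac{1}{S + 2}}{4} = \frac{\left(S + U\right) \frac{1}{2 + S}}{4} = \frac{\frac{1}{2 + S} \left(S + U\right)}{4} = \frac{S + U}{4 \left(2 + S\right)}$)
$138 \left(482 + g{\left(P,\frac{1}{-3 + 2} \right)}\right) = 138 \left(482 + \frac{\frac{1}{-3 + 2} - 31}{4 \left(2 + \frac{1}{-3 + 2}\right)}\right) = 138 \left(482 + \frac{\frac{1}{-1} - 31}{4 \left(2 + \frac{1}{-1}\right)}\right) = 138 \left(482 + \frac{-1 - 31}{4 \left(2 - 1\right)}\right) = 138 \left(482 + \frac{1}{4} \cdot 1^{-1} \left(-32\right)\right) = 138 \left(482 + \frac{1}{4} \cdot 1 \left(-32\right)\right) = 138 \left(482 - 8\right) = 138 \cdot 474 = 65412$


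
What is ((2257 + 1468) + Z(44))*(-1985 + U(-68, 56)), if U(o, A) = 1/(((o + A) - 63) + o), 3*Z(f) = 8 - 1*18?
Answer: -288113840/39 ≈ -7.3875e+6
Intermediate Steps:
Z(f) = -10/3 (Z(f) = (8 - 1*18)/3 = (8 - 18)/3 = (⅓)*(-10) = -10/3)
U(o, A) = 1/(-63 + A + 2*o) (U(o, A) = 1/(((A + o) - 63) + o) = 1/((-63 + A + o) + o) = 1/(-63 + A + 2*o))
((2257 + 1468) + Z(44))*(-1985 + U(-68, 56)) = ((2257 + 1468) - 10/3)*(-1985 + 1/(-63 + 56 + 2*(-68))) = (3725 - 10/3)*(-1985 + 1/(-63 + 56 - 136)) = 11165*(-1985 + 1/(-143))/3 = 11165*(-1985 - 1/143)/3 = (11165/3)*(-283856/143) = -288113840/39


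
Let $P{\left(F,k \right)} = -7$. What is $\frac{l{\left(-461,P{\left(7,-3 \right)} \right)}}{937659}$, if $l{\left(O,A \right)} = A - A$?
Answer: $0$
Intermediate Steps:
$l{\left(O,A \right)} = 0$
$\frac{l{\left(-461,P{\left(7,-3 \right)} \right)}}{937659} = \frac{0}{937659} = 0 \cdot \frac{1}{937659} = 0$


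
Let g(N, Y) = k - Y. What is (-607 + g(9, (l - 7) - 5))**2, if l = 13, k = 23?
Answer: 342225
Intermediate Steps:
g(N, Y) = 23 - Y
(-607 + g(9, (l - 7) - 5))**2 = (-607 + (23 - ((13 - 7) - 5)))**2 = (-607 + (23 - (6 - 5)))**2 = (-607 + (23 - 1*1))**2 = (-607 + (23 - 1))**2 = (-607 + 22)**2 = (-585)**2 = 342225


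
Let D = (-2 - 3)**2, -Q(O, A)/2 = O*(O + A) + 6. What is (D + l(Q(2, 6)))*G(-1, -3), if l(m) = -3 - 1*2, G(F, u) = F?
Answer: -20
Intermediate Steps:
Q(O, A) = -12 - 2*O*(A + O) (Q(O, A) = -2*(O*(O + A) + 6) = -2*(O*(A + O) + 6) = -2*(6 + O*(A + O)) = -12 - 2*O*(A + O))
D = 25 (D = (-5)**2 = 25)
l(m) = -5 (l(m) = -3 - 2 = -5)
(D + l(Q(2, 6)))*G(-1, -3) = (25 - 5)*(-1) = 20*(-1) = -20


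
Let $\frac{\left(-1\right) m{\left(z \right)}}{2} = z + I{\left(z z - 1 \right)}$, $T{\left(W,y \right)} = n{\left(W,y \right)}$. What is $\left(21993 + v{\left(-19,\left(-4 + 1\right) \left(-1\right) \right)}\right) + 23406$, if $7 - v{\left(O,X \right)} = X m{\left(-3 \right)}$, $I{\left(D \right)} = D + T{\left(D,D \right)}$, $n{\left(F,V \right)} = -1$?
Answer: $45430$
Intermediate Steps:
$T{\left(W,y \right)} = -1$
$I{\left(D \right)} = -1 + D$ ($I{\left(D \right)} = D - 1 = -1 + D$)
$m{\left(z \right)} = 4 - 2 z - 2 z^{2}$ ($m{\left(z \right)} = - 2 \left(z + \left(-1 + \left(z z - 1\right)\right)\right) = - 2 \left(z + \left(-1 + \left(z^{2} - 1\right)\right)\right) = - 2 \left(z + \left(-1 + \left(-1 + z^{2}\right)\right)\right) = - 2 \left(z + \left(-2 + z^{2}\right)\right) = - 2 \left(-2 + z + z^{2}\right) = 4 - 2 z - 2 z^{2}$)
$v{\left(O,X \right)} = 7 + 8 X$ ($v{\left(O,X \right)} = 7 - X \left(4 - -6 - 2 \left(-3\right)^{2}\right) = 7 - X \left(4 + 6 - 18\right) = 7 - X \left(-8\right) = 7 - - 8 X = 7 + 8 X$)
$\left(21993 + v{\left(-19,\left(-4 + 1\right) \left(-1\right) \right)}\right) + 23406 = \left(21993 + \left(7 + 8 \left(-4 + 1\right) \left(-1\right)\right)\right) + 23406 = \left(21993 + \left(7 + 8 \left(\left(-3\right) \left(-1\right)\right)\right)\right) + 23406 = \left(21993 + \left(7 + 8 \cdot 3\right)\right) + 23406 = \left(21993 + \left(7 + 24\right)\right) + 23406 = \left(21993 + 31\right) + 23406 = 22024 + 23406 = 45430$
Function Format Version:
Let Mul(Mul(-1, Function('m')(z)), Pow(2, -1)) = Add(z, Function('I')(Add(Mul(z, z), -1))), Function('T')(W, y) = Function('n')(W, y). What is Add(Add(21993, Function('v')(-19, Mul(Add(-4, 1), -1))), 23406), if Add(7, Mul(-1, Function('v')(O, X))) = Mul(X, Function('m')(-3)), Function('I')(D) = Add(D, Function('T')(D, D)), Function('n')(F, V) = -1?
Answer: 45430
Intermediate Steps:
Function('T')(W, y) = -1
Function('I')(D) = Add(-1, D) (Function('I')(D) = Add(D, -1) = Add(-1, D))
Function('m')(z) = Add(4, Mul(-2, z), Mul(-2, Pow(z, 2))) (Function('m')(z) = Mul(-2, Add(z, Add(-1, Add(Mul(z, z), -1)))) = Mul(-2, Add(z, Add(-1, Add(Pow(z, 2), -1)))) = Mul(-2, Add(z, Add(-1, Add(-1, Pow(z, 2))))) = Mul(-2, Add(z, Add(-2, Pow(z, 2)))) = Mul(-2, Add(-2, z, Pow(z, 2))) = Add(4, Mul(-2, z), Mul(-2, Pow(z, 2))))
Function('v')(O, X) = Add(7, Mul(8, X)) (Function('v')(O, X) = Add(7, Mul(-1, Mul(X, Add(4, Mul(-2, -3), Mul(-2, Pow(-3, 2)))))) = Add(7, Mul(-1, Mul(X, Add(4, 6, Mul(-2, 9))))) = Add(7, Mul(-1, Mul(X, Add(4, 6, -18)))) = Add(7, Mul(-1, Mul(X, -8))) = Add(7, Mul(-1, Mul(-8, X))) = Add(7, Mul(8, X)))
Add(Add(21993, Function('v')(-19, Mul(Add(-4, 1), -1))), 23406) = Add(Add(21993, Add(7, Mul(8, Mul(Add(-4, 1), -1)))), 23406) = Add(Add(21993, Add(7, Mul(8, Mul(-3, -1)))), 23406) = Add(Add(21993, Add(7, Mul(8, 3))), 23406) = Add(Add(21993, Add(7, 24)), 23406) = Add(Add(21993, 31), 23406) = Add(22024, 23406) = 45430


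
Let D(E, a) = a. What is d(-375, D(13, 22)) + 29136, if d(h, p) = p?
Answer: 29158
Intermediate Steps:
d(-375, D(13, 22)) + 29136 = 22 + 29136 = 29158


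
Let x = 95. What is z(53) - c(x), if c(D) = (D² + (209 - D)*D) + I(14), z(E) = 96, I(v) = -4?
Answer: -19755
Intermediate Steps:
c(D) = -4 + D² + D*(209 - D) (c(D) = (D² + (209 - D)*D) - 4 = (D² + D*(209 - D)) - 4 = -4 + D² + D*(209 - D))
z(53) - c(x) = 96 - (-4 + 209*95) = 96 - (-4 + 19855) = 96 - 1*19851 = 96 - 19851 = -19755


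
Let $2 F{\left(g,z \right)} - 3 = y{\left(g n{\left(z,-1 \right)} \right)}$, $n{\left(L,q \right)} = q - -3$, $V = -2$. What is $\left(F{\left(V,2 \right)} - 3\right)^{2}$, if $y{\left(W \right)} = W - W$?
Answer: $\frac{9}{4} \approx 2.25$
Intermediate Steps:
$n{\left(L,q \right)} = 3 + q$ ($n{\left(L,q \right)} = q + 3 = 3 + q$)
$y{\left(W \right)} = 0$
$F{\left(g,z \right)} = \frac{3}{2}$ ($F{\left(g,z \right)} = \frac{3}{2} + \frac{1}{2} \cdot 0 = \frac{3}{2} + 0 = \frac{3}{2}$)
$\left(F{\left(V,2 \right)} - 3\right)^{2} = \left(\frac{3}{2} - 3\right)^{2} = \left(- \frac{3}{2}\right)^{2} = \frac{9}{4}$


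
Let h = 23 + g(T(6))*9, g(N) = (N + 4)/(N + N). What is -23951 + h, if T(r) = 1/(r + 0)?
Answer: -47631/2 ≈ -23816.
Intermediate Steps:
T(r) = 1/r
g(N) = (4 + N)/(2*N) (g(N) = (4 + N)/((2*N)) = (4 + N)*(1/(2*N)) = (4 + N)/(2*N))
h = 271/2 (h = 23 + ((4 + 1/6)/(2*(1/6)))*9 = 23 + ((4 + ⅙)/(2*(⅙)))*9 = 23 + ((½)*6*(25/6))*9 = 23 + (25/2)*9 = 23 + 225/2 = 271/2 ≈ 135.50)
-23951 + h = -23951 + 271/2 = -47631/2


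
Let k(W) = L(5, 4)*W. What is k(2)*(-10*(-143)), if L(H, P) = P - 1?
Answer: 8580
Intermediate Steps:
L(H, P) = -1 + P
k(W) = 3*W (k(W) = (-1 + 4)*W = 3*W)
k(2)*(-10*(-143)) = (3*2)*(-10*(-143)) = 6*1430 = 8580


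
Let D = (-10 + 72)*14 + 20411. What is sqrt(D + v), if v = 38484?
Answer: sqrt(59763) ≈ 244.46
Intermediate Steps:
D = 21279 (D = 62*14 + 20411 = 868 + 20411 = 21279)
sqrt(D + v) = sqrt(21279 + 38484) = sqrt(59763)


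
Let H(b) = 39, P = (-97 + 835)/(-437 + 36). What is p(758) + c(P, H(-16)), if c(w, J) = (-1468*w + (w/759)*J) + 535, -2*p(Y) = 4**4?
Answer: 315377929/101453 ≈ 3108.6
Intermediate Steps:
p(Y) = -128 (p(Y) = -1/2*4**4 = -1/2*256 = -128)
P = -738/401 (P = 738/(-401) = 738*(-1/401) = -738/401 ≈ -1.8404)
c(w, J) = 535 - 1468*w + J*w/759 (c(w, J) = (-1468*w + (w*(1/759))*J) + 535 = (-1468*w + (w/759)*J) + 535 = (-1468*w + J*w/759) + 535 = 535 - 1468*w + J*w/759)
p(758) + c(P, H(-16)) = -128 + (535 - 1468*(-738/401) + (1/759)*39*(-738/401)) = -128 + (535 + 1083384/401 - 9594/101453) = -128 + 328363913/101453 = 315377929/101453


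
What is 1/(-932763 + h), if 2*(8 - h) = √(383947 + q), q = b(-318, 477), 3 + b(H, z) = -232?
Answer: -932755/870031794097 + 2*√23982/870031794097 ≈ -1.0717e-6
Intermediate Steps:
b(H, z) = -235 (b(H, z) = -3 - 232 = -235)
q = -235
h = 8 - 2*√23982 (h = 8 - √(383947 - 235)/2 = 8 - 2*√23982 ≈ -301.72)
1/(-932763 + h) = 1/(-932763 + (8 - 2*√23982)) = 1/(-932755 - 2*√23982)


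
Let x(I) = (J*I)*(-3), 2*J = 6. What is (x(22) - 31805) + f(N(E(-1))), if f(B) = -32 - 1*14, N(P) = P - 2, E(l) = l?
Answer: -32049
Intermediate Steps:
J = 3 (J = (½)*6 = 3)
N(P) = -2 + P
x(I) = -9*I (x(I) = (3*I)*(-3) = -9*I)
f(B) = -46 (f(B) = -32 - 14 = -46)
(x(22) - 31805) + f(N(E(-1))) = (-9*22 - 31805) - 46 = (-198 - 31805) - 46 = -32003 - 46 = -32049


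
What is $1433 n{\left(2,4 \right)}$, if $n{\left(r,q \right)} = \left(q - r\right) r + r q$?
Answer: $17196$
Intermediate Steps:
$n{\left(r,q \right)} = q r + r \left(q - r\right)$ ($n{\left(r,q \right)} = r \left(q - r\right) + q r = q r + r \left(q - r\right)$)
$1433 n{\left(2,4 \right)} = 1433 \cdot 2 \left(\left(-1\right) 2 + 2 \cdot 4\right) = 1433 \cdot 2 \left(-2 + 8\right) = 1433 \cdot 2 \cdot 6 = 1433 \cdot 12 = 17196$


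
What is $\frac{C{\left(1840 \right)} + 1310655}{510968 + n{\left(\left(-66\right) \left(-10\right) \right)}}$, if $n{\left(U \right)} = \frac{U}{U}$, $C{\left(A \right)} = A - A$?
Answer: $\frac{436885}{170323} \approx 2.565$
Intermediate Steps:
$C{\left(A \right)} = 0$
$n{\left(U \right)} = 1$
$\frac{C{\left(1840 \right)} + 1310655}{510968 + n{\left(\left(-66\right) \left(-10\right) \right)}} = \frac{0 + 1310655}{510968 + 1} = \frac{1310655}{510969} = 1310655 \cdot \frac{1}{510969} = \frac{436885}{170323}$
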